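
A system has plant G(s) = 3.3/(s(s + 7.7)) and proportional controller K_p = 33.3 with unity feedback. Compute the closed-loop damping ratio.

1 + K_p·G(s) = 0 gives s² + 7.7s + 109.9 = 0.
So ω_n² = 109.9 ⇒ ω_n = 10.48 rad/s, and ζ = 7.7/(2ω_n) = 0.367.

ζ = 0.367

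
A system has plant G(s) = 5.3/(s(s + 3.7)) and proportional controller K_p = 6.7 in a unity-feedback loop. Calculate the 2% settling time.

T_s ≈ 2.16 s

The closed-loop denominator s² + 3.7s + 35.51 gives ω_n = √35.51 = 5.959 and ζ = 3.7/(2ω_n) = 0.3105.
2% settling time T_s ≈ 4/(ζω_n) = 4/1.85 = 2.16 s.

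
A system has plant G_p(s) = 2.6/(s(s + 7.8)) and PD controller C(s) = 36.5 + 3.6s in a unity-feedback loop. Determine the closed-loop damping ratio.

Forward path: (36.5 + 3.6s)·2.6/(s(s+7.8)). The closed-loop characteristic equation is s² + (7.8 + 2.6·3.6)s + 2.6·36.5 = 0.
That is s² + 17.16s + 94.9 = 0, so ω_n = 9.742 rad/s and ζ = 17.16/(2·9.742) = 0.8808.

ζ = 0.881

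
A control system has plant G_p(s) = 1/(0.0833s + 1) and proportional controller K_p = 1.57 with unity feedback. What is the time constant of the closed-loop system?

τ = 0.0324 s

Closed loop: T(s) = K_p·G_p/(1+K_p·G_p) = 1.57/(0.0833s + 1 + 1.57), with pole at s = −(1 + 1.57)/0.0833 = −30.85.
Closed-loop time constant τ = 1/30.85 = 0.0324 s.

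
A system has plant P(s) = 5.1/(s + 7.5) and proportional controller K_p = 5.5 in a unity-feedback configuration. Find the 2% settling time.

T_s ≈ 0.113 s

Closed-loop transfer function: T(s) = K_p·P(s)/(1 + K_p·P(s)) = 28.05/(s + 7.5 + 28.05) = 28.05/(s + 35.55).
Time constant τ = 1/35.55 = 0.02813 s, so the 2% settling time is about 4τ = 0.113 s.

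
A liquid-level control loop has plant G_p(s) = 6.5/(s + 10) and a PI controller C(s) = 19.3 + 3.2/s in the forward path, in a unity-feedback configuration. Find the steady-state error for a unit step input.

0

The open loop C(s)G_p(s) has a pole at the origin (type 1), so the static position error constant is infinite and e_ss = 1/(1+∞) = 0.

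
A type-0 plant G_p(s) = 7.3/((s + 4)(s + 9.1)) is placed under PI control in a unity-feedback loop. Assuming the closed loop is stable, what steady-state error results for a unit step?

The PI controller's integrator makes the forward path type 1, so e_ss to a step is zero.

0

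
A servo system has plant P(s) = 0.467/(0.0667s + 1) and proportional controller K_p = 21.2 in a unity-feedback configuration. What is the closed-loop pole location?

s = -163.4

Closed loop: T(s) = K_p·P/(1+K_p·P) = 9.9/(0.0667s + 1 + 9.9), with pole at s = −(1 + 9.9)/0.0667 = −163.4.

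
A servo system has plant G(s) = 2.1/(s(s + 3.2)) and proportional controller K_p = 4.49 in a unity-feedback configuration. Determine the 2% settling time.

Closed-loop characteristic equation: s² + 3.2s + 9.429 = 0, so ω_n = 3.071 rad/s and ζ = 3.2/(2·3.071) = 0.5211.
2% settling time T_s ≈ 4/(ζω_n) = 4/1.6 = 2.5 s.

T_s ≈ 2.5 s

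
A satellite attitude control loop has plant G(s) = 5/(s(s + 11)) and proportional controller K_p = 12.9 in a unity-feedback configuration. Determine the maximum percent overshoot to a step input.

5.22%

From 1 + K_pG(s) = 0: s² + 11s + 64.5 = 0 ⇒ ω_n = 8.031, ζ = 0.6848.
%OS = 100·exp(−πζ/√(1−ζ²)) = 100·exp(−π·0.6848/√0.531) = 5.22%.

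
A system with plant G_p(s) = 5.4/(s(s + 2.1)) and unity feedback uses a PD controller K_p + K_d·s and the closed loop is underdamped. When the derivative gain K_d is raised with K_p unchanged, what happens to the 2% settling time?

Characteristic equation s² + (2.1 + 5.4K_d)s + 5.4K_p = 0: raising K_d increases ζω_n = (2.1+5.4K_d)/2 while the loop stays underdamped, so T_s ≈ 4/(ζω_n) decreases.

decrease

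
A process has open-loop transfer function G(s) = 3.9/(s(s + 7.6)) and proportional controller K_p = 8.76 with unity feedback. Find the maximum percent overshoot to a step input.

The closed-loop denominator s² + 7.6s + 34.16 gives ω_n = √34.16 = 5.845 and ζ = 7.6/(2ω_n) = 0.6501.
%OS = 100·exp(−πζ/√(1−ζ²)) = 100·exp(−π·0.6501/√0.5773) = 6.8%.

6.8%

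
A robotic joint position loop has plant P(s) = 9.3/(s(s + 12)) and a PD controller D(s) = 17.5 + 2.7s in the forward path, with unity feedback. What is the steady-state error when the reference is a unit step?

0

The open loop D(s)P(s) has a pole at the origin (type 1), so the static position error constant is infinite and e_ss = 1/(1+∞) = 0.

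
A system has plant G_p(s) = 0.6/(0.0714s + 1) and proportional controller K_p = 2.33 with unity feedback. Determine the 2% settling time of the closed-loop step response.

T_s ≈ 0.119 s

Closed loop: T(s) = K_p·G_p/(1+K_p·G_p) = 1.398/(0.0714s + 1 + 1.398), with pole at s = −(1 + 1.398)/0.0714 = −33.59.
τ = 1/33.59 = 0.02977 s, so 2% settling time ≈ 4τ = 0.119 s.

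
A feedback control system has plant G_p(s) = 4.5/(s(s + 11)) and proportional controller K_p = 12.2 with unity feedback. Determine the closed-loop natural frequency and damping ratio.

ω_n = 7.41 rad/s, ζ = 0.742

The closed-loop denominator is s(s+11) + 12.2·4.5 = s² + 11s + 54.9.
So ω_n² = 54.9 ⇒ ω_n = 7.409 rad/s, and ζ = 11/(2ω_n) = 0.742.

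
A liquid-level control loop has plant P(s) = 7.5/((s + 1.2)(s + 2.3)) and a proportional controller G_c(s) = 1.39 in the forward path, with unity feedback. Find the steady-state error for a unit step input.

The loop is type 0. Static position error constant K_pos = G_c(0)·P(0) = 1.39·2.717 = 3.777.
Steady-state error to a unit step: e_ss = 1/(1+K_pos) = 1/4.777 = 0.209.

0.209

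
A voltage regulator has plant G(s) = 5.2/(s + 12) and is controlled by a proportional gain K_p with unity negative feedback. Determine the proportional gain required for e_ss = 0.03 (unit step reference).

Steady-state error for a unit step on this type-0 loop is 1/(1 + K_p·G(0)).
G(0) = 0.4333. Require 1/(1 + K_p·0.4333) = 0.03, so 1 + 0.4333·K_p = 33.33.
K_p = (33.33 − 1)/0.4333 = 74.6.

K_p = 74.6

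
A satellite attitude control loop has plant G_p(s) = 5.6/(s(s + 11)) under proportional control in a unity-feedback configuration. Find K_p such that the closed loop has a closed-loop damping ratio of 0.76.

K_p = 9.35

Closed-loop characteristic equation: s² + 11s + K_p·5.6 = 0.
So ω_n = √(5.6K_p) and 2ζω_n = 11, giving ζ = 11/(2√(5.6K_p)).
Setting ζ = 0.76: √(5.6K_p) = 11/(2·0.76) = 7.237, so K_p = 52.37/5.6 = 9.35.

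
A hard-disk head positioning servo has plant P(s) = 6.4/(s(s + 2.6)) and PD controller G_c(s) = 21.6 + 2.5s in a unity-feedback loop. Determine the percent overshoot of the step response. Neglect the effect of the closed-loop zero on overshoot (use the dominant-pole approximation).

Forward path: (21.6 + 2.5s)·6.4/(s(s+2.6)). The closed-loop characteristic equation is s² + (2.6 + 6.4·2.5)s + 6.4·21.6 = 0.
That is s² + 18.6s + 138.2 = 0, so ω_n = 11.76 rad/s and ζ = 18.6/(2·11.76) = 0.791.
%OS = 100·exp(−πζ/√(1−ζ²)) = 1.72%.

1.72%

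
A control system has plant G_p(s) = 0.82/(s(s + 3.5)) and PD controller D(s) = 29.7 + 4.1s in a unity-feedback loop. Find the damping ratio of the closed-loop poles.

ζ = 0.695

Forward path: (29.7 + 4.1s)·0.82/(s(s+3.5)). The closed-loop characteristic equation is s² + (3.5 + 0.82·4.1)s + 0.82·29.7 = 0.
That is s² + 6.862s + 24.35 = 0, so ω_n = 4.935 rad/s and ζ = 6.862/(2·4.935) = 0.6952.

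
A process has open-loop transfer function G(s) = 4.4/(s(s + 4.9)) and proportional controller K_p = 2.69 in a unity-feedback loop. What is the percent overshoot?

4.13%

From 1 + K_pG(s) = 0: s² + 4.9s + 11.84 = 0 ⇒ ω_n = 3.44, ζ = 0.7121.
%OS = 100·exp(−πζ/√(1−ζ²)) = 100·exp(−π·0.7121/√0.4929) = 4.13%.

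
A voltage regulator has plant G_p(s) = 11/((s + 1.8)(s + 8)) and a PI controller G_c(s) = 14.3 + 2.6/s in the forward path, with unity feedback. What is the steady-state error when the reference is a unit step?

0

The open loop G_c(s)G_p(s) has a pole at the origin (type 1), so the static position error constant is infinite and e_ss = 1/(1+∞) = 0.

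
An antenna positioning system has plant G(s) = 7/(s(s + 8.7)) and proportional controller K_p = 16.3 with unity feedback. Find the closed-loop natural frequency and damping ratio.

1 + K_p·G(s) = 0 gives s² + 8.7s + 114.1 = 0.
Matching s² + 2ζω_n s + ω_n²: ω_n = √114.1 = 10.68 rad/s and 2ζω_n = 8.7, so ζ = 8.7/(2·10.68) = 0.407.

ω_n = 10.7 rad/s, ζ = 0.407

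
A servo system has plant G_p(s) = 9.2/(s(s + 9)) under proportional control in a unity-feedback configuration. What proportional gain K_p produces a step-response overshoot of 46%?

K_p = 38.2

From %OS = 100·exp(−πζ/√(1−ζ²)) = 46%, ζ = −ln(0.46)/√(π²+ln²(0.46)) = 0.24.
Characteristic equation s² + 9s + 9.2K_p = 0 gives ζ = 9/(2√(9.2K_p)).
Setting ζ = 0.24: √(9.2K_p) = 9/(2·0.24) = 18.75, so K_p = 351.7/9.2 = 38.2.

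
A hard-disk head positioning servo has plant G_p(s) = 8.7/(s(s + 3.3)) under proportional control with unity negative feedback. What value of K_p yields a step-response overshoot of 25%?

From %OS = 100·exp(−πζ/√(1−ζ²)) = 25%, ζ = −ln(0.25)/√(π²+ln²(0.25)) = 0.4037.
Characteristic equation s² + 3.3s + 8.7K_p = 0 gives ζ = 3.3/(2√(8.7K_p)).
Setting ζ = 0.4037: √(8.7K_p) = 3.3/(2·0.4037) = 4.087, so K_p = 16.7/8.7 = 1.92.

K_p = 1.92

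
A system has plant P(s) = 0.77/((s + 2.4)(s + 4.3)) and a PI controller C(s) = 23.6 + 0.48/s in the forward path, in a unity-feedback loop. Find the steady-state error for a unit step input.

The open loop C(s)P(s) has a pole at the origin (type 1), so the static position error constant is infinite and e_ss = 1/(1+∞) = 0.

0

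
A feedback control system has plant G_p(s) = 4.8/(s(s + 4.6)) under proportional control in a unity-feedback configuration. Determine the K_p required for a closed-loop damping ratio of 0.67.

Closed-loop characteristic equation: s² + 4.6s + K_p·4.8 = 0.
So ω_n = √(4.8K_p) and 2ζω_n = 4.6, giving ζ = 4.6/(2√(4.8K_p)).
Setting ζ = 0.67: √(4.8K_p) = 4.6/(2·0.67) = 3.433, so K_p = 11.78/4.8 = 2.46.

K_p = 2.46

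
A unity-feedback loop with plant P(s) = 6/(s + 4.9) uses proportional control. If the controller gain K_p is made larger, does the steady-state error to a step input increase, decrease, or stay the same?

The position error constant K_pos = K_p·P(0) grows with K_p, and e_ss = 1/(1+K_pos) falls.

decrease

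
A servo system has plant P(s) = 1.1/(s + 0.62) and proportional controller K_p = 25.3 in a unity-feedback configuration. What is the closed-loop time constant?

Closed-loop transfer function: T(s) = K_p·P(s)/(1 + K_p·P(s)) = 27.83/(s + 0.62 + 27.83) = 27.83/(s + 28.45).
Time constant τ = 1/28.45 = 0.0351 s.

τ = 0.0351 s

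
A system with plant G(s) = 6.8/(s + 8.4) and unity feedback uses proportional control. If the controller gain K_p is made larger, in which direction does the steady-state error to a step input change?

decrease

e_ss = 1/(1 + K_p·G(0)); a larger K_p raises the denominator, so e_ss decreases.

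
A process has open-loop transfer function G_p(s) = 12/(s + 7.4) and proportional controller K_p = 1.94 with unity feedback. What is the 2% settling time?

T_s ≈ 0.13 s

Closed-loop transfer function: T(s) = K_p·G_p(s)/(1 + K_p·G_p(s)) = 23.28/(s + 7.4 + 23.28) = 23.28/(s + 30.68).
Time constant τ = 1/30.68 = 0.03259 s, so the 2% settling time is about 4τ = 0.13 s.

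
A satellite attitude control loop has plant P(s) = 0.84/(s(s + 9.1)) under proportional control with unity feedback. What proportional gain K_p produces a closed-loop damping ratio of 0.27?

K_p = 338

Closed-loop characteristic equation: s² + 9.1s + K_p·0.84 = 0.
So ω_n = √(0.84K_p) and 2ζω_n = 9.1, giving ζ = 9.1/(2√(0.84K_p)).
Setting ζ = 0.27: √(0.84K_p) = 9.1/(2·0.27) = 16.85, so K_p = 284/0.84 = 338.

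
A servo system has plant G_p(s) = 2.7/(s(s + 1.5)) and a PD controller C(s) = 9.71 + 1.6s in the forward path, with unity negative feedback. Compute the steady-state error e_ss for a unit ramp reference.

The loop has one pole at the origin (type 1). Velocity error constant K_v = lim_{s→0} s·C(s)G_p(s) = 9.71·2.7/1.5 = 17.48.
Steady-state error to a unit ramp: e_ss = 1/K_v = 0.0572.

0.0572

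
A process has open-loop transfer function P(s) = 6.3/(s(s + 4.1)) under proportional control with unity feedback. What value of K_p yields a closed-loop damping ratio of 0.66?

Closed-loop characteristic equation: s² + 4.1s + K_p·6.3 = 0.
So ω_n = √(6.3K_p) and 2ζω_n = 4.1, giving ζ = 4.1/(2√(6.3K_p)).
Setting ζ = 0.66: √(6.3K_p) = 4.1/(2·0.66) = 3.106, so K_p = 9.648/6.3 = 1.53.

K_p = 1.53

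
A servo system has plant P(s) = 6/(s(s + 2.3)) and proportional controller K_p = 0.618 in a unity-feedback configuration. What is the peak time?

T_p = 2.03 s

Closed-loop characteristic equation: s² + 2.3s + 3.708 = 0, so ω_n = 1.926 rad/s and ζ = 2.3/(2·1.926) = 0.5972.
Damped frequency ω_d = ω_n√(1−ζ²) = 1.545 rad/s, so peak time T_p = π/ω_d = 2.03 s.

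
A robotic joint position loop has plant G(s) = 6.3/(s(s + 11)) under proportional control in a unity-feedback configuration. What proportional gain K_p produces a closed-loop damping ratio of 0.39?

K_p = 31.6

Closed-loop characteristic equation: s² + 11s + K_p·6.3 = 0.
So ω_n = √(6.3K_p) and 2ζω_n = 11, giving ζ = 11/(2√(6.3K_p)).
Setting ζ = 0.39: √(6.3K_p) = 11/(2·0.39) = 14.1, so K_p = 198.9/6.3 = 31.6.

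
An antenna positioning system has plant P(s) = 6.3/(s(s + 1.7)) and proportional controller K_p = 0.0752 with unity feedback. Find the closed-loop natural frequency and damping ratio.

ω_n = 0.688 rad/s, ζ = 1.23

With unity feedback the closed-loop characteristic equation is s² + 1.7s + 0.0752·6.3 = s² + 1.7s + 0.4738 = 0.
Matching s² + 2ζω_n s + ω_n²: ω_n = √0.4738 = 0.6883 rad/s and 2ζω_n = 1.7, so ζ = 1.7/(2·0.6883) = 1.23.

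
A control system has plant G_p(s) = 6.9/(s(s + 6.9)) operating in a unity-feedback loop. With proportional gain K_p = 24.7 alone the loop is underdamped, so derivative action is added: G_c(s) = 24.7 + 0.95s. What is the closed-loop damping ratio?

ζ = 0.515

Forward path: (24.7 + 0.95s)·6.9/(s(s+6.9)). The closed-loop characteristic equation is s² + (6.9 + 6.9·0.95)s + 6.9·24.7 = 0.
That is s² + 13.46s + 170.4 = 0, so ω_n = 13.05 rad/s and ζ = 13.46/(2·13.05) = 0.5153.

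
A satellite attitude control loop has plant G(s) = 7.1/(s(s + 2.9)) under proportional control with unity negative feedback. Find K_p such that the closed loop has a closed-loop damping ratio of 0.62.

Closed-loop characteristic equation: s² + 2.9s + K_p·7.1 = 0.
So ω_n = √(7.1K_p) and 2ζω_n = 2.9, giving ζ = 2.9/(2√(7.1K_p)).
Setting ζ = 0.62: √(7.1K_p) = 2.9/(2·0.62) = 2.339, so K_p = 5.47/7.1 = 0.77.

K_p = 0.77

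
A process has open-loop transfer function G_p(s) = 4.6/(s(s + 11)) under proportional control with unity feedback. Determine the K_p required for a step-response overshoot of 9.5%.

From %OS = 100·exp(−πζ/√(1−ζ²)) = 9.5%, ζ = −ln(0.095)/√(π²+ln²(0.095)) = 0.5996.
Characteristic equation s² + 11s + 4.6K_p = 0 gives ζ = 11/(2√(4.6K_p)).
Setting ζ = 0.5996: √(4.6K_p) = 11/(2·0.5996) = 9.172, so K_p = 84.13/4.6 = 18.3.

K_p = 18.3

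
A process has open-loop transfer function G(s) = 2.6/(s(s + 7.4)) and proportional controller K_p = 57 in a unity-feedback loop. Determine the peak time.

T_p = 0.271 s

The closed-loop denominator s² + 7.4s + 148.2 gives ω_n = √148.2 = 12.17 and ζ = 7.4/(2ω_n) = 0.3039.
Damped frequency ω_d = ω_n√(1−ζ²) = 11.6 rad/s, so peak time T_p = π/ω_d = 0.271 s.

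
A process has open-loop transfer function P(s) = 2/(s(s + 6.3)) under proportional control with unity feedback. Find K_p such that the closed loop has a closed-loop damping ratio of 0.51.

Closed-loop characteristic equation: s² + 6.3s + K_p·2 = 0.
So ω_n = √(2K_p) and 2ζω_n = 6.3, giving ζ = 6.3/(2√(2K_p)).
Setting ζ = 0.51: √(2K_p) = 6.3/(2·0.51) = 6.176, so K_p = 38.15/2 = 19.1.

K_p = 19.1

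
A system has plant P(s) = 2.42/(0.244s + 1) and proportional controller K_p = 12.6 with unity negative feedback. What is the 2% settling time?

Closed loop: T(s) = K_p·P/(1+K_p·P) = 30.49/(0.244s + 1 + 30.49), with pole at s = −(1 + 30.49)/0.244 = −129.1.
τ = 1/129.1 = 0.007748 s, so 2% settling time ≈ 4τ = 0.031 s.

T_s ≈ 0.031 s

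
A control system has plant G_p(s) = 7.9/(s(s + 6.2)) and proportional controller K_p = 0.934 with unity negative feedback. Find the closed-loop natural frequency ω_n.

ω_n = 2.72 rad/s

With unity feedback the closed-loop characteristic equation is s² + 6.2s + 0.934·7.9 = s² + 6.2s + 7.379 = 0.
So ω_n² = 7.379 ⇒ ω_n = 2.716 rad/s, and ζ = 6.2/(2ω_n) = 1.14.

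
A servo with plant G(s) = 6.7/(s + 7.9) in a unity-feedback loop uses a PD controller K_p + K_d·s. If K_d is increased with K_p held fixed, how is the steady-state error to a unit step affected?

K_d affects only the transient (the s-coefficient); the DC loop gain, and hence e_ss, depends only on K_p.

unchanged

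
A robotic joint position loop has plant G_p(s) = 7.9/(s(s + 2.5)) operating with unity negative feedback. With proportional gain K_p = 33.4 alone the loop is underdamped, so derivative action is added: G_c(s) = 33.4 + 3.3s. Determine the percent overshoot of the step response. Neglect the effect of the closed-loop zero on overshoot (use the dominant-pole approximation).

Forward path: (33.4 + 3.3s)·7.9/(s(s+2.5)). The closed-loop characteristic equation is s² + (2.5 + 7.9·3.3)s + 7.9·33.4 = 0.
That is s² + 28.57s + 263.9 = 0, so ω_n = 16.24 rad/s and ζ = 28.57/(2·16.24) = 0.8794.
%OS = 100·exp(−πζ/√(1−ζ²)) = 0.302%.

0.302%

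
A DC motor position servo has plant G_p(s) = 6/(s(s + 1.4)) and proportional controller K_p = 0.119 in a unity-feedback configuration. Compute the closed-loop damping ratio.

ζ = 0.828

With unity feedback the closed-loop characteristic equation is s² + 1.4s + 0.119·6 = s² + 1.4s + 0.714 = 0.
So ω_n² = 0.714 ⇒ ω_n = 0.845 rad/s, and ζ = 1.4/(2ω_n) = 0.828.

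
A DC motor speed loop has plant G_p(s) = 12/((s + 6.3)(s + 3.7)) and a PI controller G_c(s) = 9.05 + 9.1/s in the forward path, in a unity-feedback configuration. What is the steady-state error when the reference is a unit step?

The open loop G_c(s)G_p(s) has a pole at the origin (type 1), so the static position error constant is infinite and e_ss = 1/(1+∞) = 0.

0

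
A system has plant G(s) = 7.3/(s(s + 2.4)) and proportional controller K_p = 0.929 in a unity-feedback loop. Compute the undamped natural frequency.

The closed-loop denominator is s(s+2.4) + 0.929·7.3 = s² + 2.4s + 6.782.
So ω_n² = 6.782 ⇒ ω_n = 2.604 rad/s, and ζ = 2.4/(2ω_n) = 0.461.

ω_n = 2.6 rad/s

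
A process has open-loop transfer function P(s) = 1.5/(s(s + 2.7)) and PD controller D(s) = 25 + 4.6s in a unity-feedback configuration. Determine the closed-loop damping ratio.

Forward path: (25 + 4.6s)·1.5/(s(s+2.7)). The closed-loop characteristic equation is s² + (2.7 + 1.5·4.6)s + 1.5·25 = 0.
That is s² + 9.6s + 37.5 = 0, so ω_n = 6.124 rad/s and ζ = 9.6/(2·6.124) = 0.7838.

ζ = 0.784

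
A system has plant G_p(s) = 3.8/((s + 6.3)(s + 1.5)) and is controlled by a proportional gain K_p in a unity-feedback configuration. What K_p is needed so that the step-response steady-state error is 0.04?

K_p = 59.7

For a type-0 loop with proportional control, e_ss = 1/(1 + K_p·G_p(0)).
G_p(0) = 0.4021. Require 1/(1 + K_p·0.4021) = 0.04, so 1 + 0.4021·K_p = 25.
K_p = (25 − 1)/0.4021 = 59.7.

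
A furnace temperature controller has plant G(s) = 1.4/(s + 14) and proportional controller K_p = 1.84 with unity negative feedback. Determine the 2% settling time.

T_s ≈ 0.241 s

Closed-loop transfer function: T(s) = K_p·G(s)/(1 + K_p·G(s)) = 2.576/(s + 14 + 2.576) = 2.576/(s + 16.58).
Time constant τ = 1/16.58 = 0.06033 s, so the 2% settling time is about 4τ = 0.241 s.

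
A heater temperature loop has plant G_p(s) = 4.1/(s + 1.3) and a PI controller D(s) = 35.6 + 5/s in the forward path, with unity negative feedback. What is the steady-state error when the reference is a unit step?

0

The open loop D(s)G_p(s) has a pole at the origin (type 1), so the static position error constant is infinite and e_ss = 1/(1+∞) = 0.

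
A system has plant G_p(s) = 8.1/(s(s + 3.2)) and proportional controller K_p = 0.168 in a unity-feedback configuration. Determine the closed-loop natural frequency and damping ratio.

1 + K_p·G_p(s) = 0 gives s² + 3.2s + 1.361 = 0.
Matching s² + 2ζω_n s + ω_n²: ω_n = √1.361 = 1.167 rad/s and 2ζω_n = 3.2, so ζ = 3.2/(2·1.167) = 1.37.

ω_n = 1.17 rad/s, ζ = 1.37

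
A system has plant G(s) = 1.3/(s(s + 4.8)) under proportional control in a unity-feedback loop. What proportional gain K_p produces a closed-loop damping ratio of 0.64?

Closed-loop characteristic equation: s² + 4.8s + K_p·1.3 = 0.
So ω_n = √(1.3K_p) and 2ζω_n = 4.8, giving ζ = 4.8/(2√(1.3K_p)).
Setting ζ = 0.64: √(1.3K_p) = 4.8/(2·0.64) = 3.75, so K_p = 14.06/1.3 = 10.8.

K_p = 10.8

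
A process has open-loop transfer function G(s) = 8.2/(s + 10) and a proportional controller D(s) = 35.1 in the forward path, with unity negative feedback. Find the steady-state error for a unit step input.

0.0336

The loop is type 0. Static position error constant K_pos = D(0)·G(0) = 35.1·0.82 = 28.78.
Steady-state error to a unit step: e_ss = 1/(1+K_pos) = 1/29.78 = 0.0336.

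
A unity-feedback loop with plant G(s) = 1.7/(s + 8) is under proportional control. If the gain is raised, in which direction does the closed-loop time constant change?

decrease

Closed-loop pole is at s = −(8+K_p·1.7); larger K_p moves it further left, so τ = 1/(8+K_p·1.7) decreases.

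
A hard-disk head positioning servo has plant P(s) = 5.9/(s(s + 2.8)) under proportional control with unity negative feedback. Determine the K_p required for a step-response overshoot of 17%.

K_p = 1.38

From %OS = 100·exp(−πζ/√(1−ζ²)) = 17%, ζ = −ln(0.17)/√(π²+ln²(0.17)) = 0.4913.
Characteristic equation s² + 2.8s + 5.9K_p = 0 gives ζ = 2.8/(2√(5.9K_p)).
Setting ζ = 0.4913: √(5.9K_p) = 2.8/(2·0.4913) = 2.85, so K_p = 8.121/5.9 = 1.38.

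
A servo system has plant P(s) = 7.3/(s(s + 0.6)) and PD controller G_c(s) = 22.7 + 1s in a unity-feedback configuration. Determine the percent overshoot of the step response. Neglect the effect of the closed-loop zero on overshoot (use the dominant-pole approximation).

Forward path: (22.7 + 1s)·7.3/(s(s+0.6)). The closed-loop characteristic equation is s² + (0.6 + 7.3·1)s + 7.3·22.7 = 0.
That is s² + 7.9s + 165.7 = 0, so ω_n = 12.87 rad/s and ζ = 7.9/(2·12.87) = 0.3068.
%OS = 100·exp(−πζ/√(1−ζ²)) = 36.3%.

36.3%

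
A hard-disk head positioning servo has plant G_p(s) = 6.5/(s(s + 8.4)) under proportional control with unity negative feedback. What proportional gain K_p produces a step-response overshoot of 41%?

K_p = 36.4

From %OS = 100·exp(−πζ/√(1−ζ²)) = 41%, ζ = −ln(0.41)/√(π²+ln²(0.41)) = 0.273.
Characteristic equation s² + 8.4s + 6.5K_p = 0 gives ζ = 8.4/(2√(6.5K_p)).
Setting ζ = 0.273: √(6.5K_p) = 8.4/(2·0.273) = 15.38, so K_p = 236.6/6.5 = 36.4.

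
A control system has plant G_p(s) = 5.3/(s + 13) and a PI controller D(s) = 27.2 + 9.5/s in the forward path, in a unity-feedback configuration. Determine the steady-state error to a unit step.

The open loop D(s)G_p(s) has a pole at the origin (type 1), so the static position error constant is infinite and e_ss = 1/(1+∞) = 0.

0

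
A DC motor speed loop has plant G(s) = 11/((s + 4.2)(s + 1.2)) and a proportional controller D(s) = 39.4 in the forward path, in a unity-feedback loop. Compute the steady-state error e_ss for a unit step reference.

The loop is type 0. Static position error constant K_pos = D(0)·G(0) = 39.4·2.183 = 85.99.
Steady-state error to a unit step: e_ss = 1/(1+K_pos) = 1/86.99 = 0.0115.

0.0115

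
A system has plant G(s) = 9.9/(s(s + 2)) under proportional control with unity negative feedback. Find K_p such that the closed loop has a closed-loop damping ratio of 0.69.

Closed-loop characteristic equation: s² + 2s + K_p·9.9 = 0.
So ω_n = √(9.9K_p) and 2ζω_n = 2, giving ζ = 2/(2√(9.9K_p)).
Setting ζ = 0.69: √(9.9K_p) = 2/(2·0.69) = 1.449, so K_p = 2.1/9.9 = 0.212.

K_p = 0.212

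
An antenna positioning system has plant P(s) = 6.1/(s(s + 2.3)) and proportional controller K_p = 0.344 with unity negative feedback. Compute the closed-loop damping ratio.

1 + K_p·P(s) = 0 gives s² + 2.3s + 2.098 = 0.
Matching s² + 2ζω_n s + ω_n²: ω_n = √2.098 = 1.449 rad/s and 2ζω_n = 2.3, so ζ = 2.3/(2·1.449) = 0.794.

ζ = 0.794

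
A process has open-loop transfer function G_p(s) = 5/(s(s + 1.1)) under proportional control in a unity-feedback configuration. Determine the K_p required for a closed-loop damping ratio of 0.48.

K_p = 0.263

Closed-loop characteristic equation: s² + 1.1s + K_p·5 = 0.
So ω_n = √(5K_p) and 2ζω_n = 1.1, giving ζ = 1.1/(2√(5K_p)).
Setting ζ = 0.48: √(5K_p) = 1.1/(2·0.48) = 1.146, so K_p = 1.313/5 = 0.263.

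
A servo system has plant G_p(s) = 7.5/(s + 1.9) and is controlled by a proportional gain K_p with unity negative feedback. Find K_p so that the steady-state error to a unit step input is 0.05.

For a type-0 loop with proportional control, e_ss = 1/(1 + K_p·G_p(0)).
G_p(0) = 3.947. Require 1/(1 + K_p·3.947) = 0.05, so 1 + 3.947·K_p = 20.
K_p = (20 − 1)/3.947 = 4.81.

K_p = 4.81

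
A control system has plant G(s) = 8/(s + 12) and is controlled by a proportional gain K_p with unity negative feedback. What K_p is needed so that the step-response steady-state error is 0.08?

The loop is type 0, so e_ss(step) = 1/(1 + K_pos) with K_pos = K_p·G(0).
G(0) = 0.6667. Require 1/(1 + K_p·0.6667) = 0.08, so 1 + 0.6667·K_p = 12.5.
K_p = (12.5 − 1)/0.6667 = 17.2.

K_p = 17.2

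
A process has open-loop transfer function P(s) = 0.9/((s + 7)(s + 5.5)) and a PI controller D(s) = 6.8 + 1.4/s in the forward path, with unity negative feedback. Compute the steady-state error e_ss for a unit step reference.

0

The open loop D(s)P(s) has a pole at the origin (type 1), so the static position error constant is infinite and e_ss = 1/(1+∞) = 0.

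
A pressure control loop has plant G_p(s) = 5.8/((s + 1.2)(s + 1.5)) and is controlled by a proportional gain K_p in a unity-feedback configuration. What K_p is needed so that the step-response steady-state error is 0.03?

K_p = 10

For a type-0 loop with proportional control, e_ss = 1/(1 + K_p·G_p(0)).
G_p(0) = 3.222. Require 1/(1 + K_p·3.222) = 0.03, so 1 + 3.222·K_p = 33.33.
K_p = (33.33 − 1)/3.222 = 10.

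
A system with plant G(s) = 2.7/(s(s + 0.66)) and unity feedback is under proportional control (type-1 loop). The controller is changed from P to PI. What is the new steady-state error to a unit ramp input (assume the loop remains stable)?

0

The integrator raises the loop to type 2, so K_v → ∞ and e_ss to a ramp is zero.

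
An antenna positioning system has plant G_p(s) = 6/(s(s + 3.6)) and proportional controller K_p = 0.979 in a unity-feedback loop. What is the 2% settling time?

From 1 + K_pG_p(s) = 0: s² + 3.6s + 5.874 = 0 ⇒ ω_n = 2.424, ζ = 0.7427.
2% settling time T_s ≈ 4/(ζω_n) = 4/1.8 = 2.22 s.

T_s ≈ 2.22 s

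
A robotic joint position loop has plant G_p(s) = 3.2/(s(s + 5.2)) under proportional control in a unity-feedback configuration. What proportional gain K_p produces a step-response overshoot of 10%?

From %OS = 100·exp(−πζ/√(1−ζ²)) = 10%, ζ = −ln(0.1)/√(π²+ln²(0.1)) = 0.5912.
Characteristic equation s² + 5.2s + 3.2K_p = 0 gives ζ = 5.2/(2√(3.2K_p)).
Setting ζ = 0.5912: √(3.2K_p) = 5.2/(2·0.5912) = 4.398, so K_p = 19.34/3.2 = 6.04.

K_p = 6.04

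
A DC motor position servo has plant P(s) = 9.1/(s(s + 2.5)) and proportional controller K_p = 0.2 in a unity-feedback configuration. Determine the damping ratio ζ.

With unity feedback the closed-loop characteristic equation is s² + 2.5s + 0.2·9.1 = s² + 2.5s + 1.82 = 0.
Matching s² + 2ζω_n s + ω_n²: ω_n = √1.82 = 1.349 rad/s and 2ζω_n = 2.5, so ζ = 2.5/(2·1.349) = 0.927.

ζ = 0.927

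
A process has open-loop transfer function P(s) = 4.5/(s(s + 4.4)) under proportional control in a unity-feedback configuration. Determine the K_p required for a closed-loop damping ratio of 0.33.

K_p = 9.88

Closed-loop characteristic equation: s² + 4.4s + K_p·4.5 = 0.
So ω_n = √(4.5K_p) and 2ζω_n = 4.4, giving ζ = 4.4/(2√(4.5K_p)).
Setting ζ = 0.33: √(4.5K_p) = 4.4/(2·0.33) = 6.667, so K_p = 44.44/4.5 = 9.88.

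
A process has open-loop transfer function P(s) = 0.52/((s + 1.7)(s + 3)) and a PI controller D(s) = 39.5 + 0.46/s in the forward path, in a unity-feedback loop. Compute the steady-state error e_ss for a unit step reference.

0

The open loop D(s)P(s) has a pole at the origin (type 1), so the static position error constant is infinite and e_ss = 1/(1+∞) = 0.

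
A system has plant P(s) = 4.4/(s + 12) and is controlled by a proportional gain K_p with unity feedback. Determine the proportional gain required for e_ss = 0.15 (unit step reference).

Steady-state error for a unit step on this type-0 loop is 1/(1 + K_p·P(0)).
P(0) = 0.3667. Require 1/(1 + K_p·0.3667) = 0.15, so 1 + 0.3667·K_p = 6.667.
K_p = (6.667 − 1)/0.3667 = 15.5.

K_p = 15.5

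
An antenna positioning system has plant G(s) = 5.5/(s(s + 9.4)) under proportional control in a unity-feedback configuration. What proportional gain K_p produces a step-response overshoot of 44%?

K_p = 62.8

From %OS = 100·exp(−πζ/√(1−ζ²)) = 44%, ζ = −ln(0.44)/√(π²+ln²(0.44)) = 0.2528.
Characteristic equation s² + 9.4s + 5.5K_p = 0 gives ζ = 9.4/(2√(5.5K_p)).
Setting ζ = 0.2528: √(5.5K_p) = 9.4/(2·0.2528) = 18.59, so K_p = 345.6/5.5 = 62.8.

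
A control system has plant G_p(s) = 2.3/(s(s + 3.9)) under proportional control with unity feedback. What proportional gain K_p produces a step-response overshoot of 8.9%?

From %OS = 100·exp(−πζ/√(1−ζ²)) = 8.9%, ζ = −ln(0.089)/√(π²+ln²(0.089)) = 0.6101.
Characteristic equation s² + 3.9s + 2.3K_p = 0 gives ζ = 3.9/(2√(2.3K_p)).
Setting ζ = 0.6101: √(2.3K_p) = 3.9/(2·0.6101) = 3.196, so K_p = 10.22/2.3 = 4.44.

K_p = 4.44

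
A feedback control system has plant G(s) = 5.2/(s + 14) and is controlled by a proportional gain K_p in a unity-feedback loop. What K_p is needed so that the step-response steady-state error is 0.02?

K_p = 132

The loop is type 0, so e_ss(step) = 1/(1 + K_pos) with K_pos = K_p·G(0).
G(0) = 0.3714. Require 1/(1 + K_p·0.3714) = 0.02, so 1 + 0.3714·K_p = 50.
K_p = (50 − 1)/0.3714 = 132.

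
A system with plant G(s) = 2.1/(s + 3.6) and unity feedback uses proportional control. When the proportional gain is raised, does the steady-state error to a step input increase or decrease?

The position error constant K_pos = K_p·G(0) grows with K_p, and e_ss = 1/(1+K_pos) falls.

decrease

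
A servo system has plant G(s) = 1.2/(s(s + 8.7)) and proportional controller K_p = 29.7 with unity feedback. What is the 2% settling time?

Closed-loop characteristic equation: s² + 8.7s + 35.64 = 0, so ω_n = 5.97 rad/s and ζ = 8.7/(2·5.97) = 0.7287.
2% settling time T_s ≈ 4/(ζω_n) = 4/4.35 = 0.92 s.

T_s ≈ 0.92 s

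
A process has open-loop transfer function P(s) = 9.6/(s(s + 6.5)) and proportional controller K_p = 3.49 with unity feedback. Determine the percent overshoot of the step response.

11.9%

Closed-loop characteristic equation: s² + 6.5s + 33.5 = 0, so ω_n = 5.788 rad/s and ζ = 6.5/(2·5.788) = 0.5615.
%OS = 100·exp(−πζ/√(1−ζ²)) = 100·exp(−π·0.5615/√0.6847) = 11.9%.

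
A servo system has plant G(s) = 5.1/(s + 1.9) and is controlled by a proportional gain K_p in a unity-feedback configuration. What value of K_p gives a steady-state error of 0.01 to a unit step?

For a type-0 loop with proportional control, e_ss = 1/(1 + K_p·G(0)).
G(0) = 2.684. Require 1/(1 + K_p·2.684) = 0.01, so 1 + 2.684·K_p = 100.
K_p = (100 − 1)/2.684 = 36.9.

K_p = 36.9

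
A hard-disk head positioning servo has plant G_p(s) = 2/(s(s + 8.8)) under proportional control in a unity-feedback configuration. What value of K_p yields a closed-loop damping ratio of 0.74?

Closed-loop characteristic equation: s² + 8.8s + K_p·2 = 0.
So ω_n = √(2K_p) and 2ζω_n = 8.8, giving ζ = 8.8/(2√(2K_p)).
Setting ζ = 0.74: √(2K_p) = 8.8/(2·0.74) = 5.946, so K_p = 35.35/2 = 17.7.

K_p = 17.7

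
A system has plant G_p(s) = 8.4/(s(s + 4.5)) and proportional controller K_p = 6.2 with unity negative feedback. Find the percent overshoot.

35.7%

From 1 + K_pG_p(s) = 0: s² + 4.5s + 52.08 = 0 ⇒ ω_n = 7.217, ζ = 0.3118.
%OS = 100·exp(−πζ/√(1−ζ²)) = 100·exp(−π·0.3118/√0.9028) = 35.7%.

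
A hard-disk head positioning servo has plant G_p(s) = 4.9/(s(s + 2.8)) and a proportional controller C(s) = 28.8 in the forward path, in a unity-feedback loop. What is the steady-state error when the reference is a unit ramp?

The loop has one pole at the origin (type 1). Velocity error constant K_v = lim_{s→0} s·C(s)G_p(s) = 28.8·4.9/2.8 = 50.4.
Steady-state error to a unit ramp: e_ss = 1/K_v = 0.0198.

0.0198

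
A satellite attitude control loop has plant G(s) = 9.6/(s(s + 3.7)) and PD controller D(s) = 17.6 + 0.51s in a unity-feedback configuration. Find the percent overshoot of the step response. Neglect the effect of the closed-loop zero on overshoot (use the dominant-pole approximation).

Forward path: (17.6 + 0.51s)·9.6/(s(s+3.7)). The closed-loop characteristic equation is s² + (3.7 + 9.6·0.51)s + 9.6·17.6 = 0.
That is s² + 8.596s + 169 = 0, so ω_n = 13 rad/s and ζ = 8.596/(2·13) = 0.3307.
%OS = 100·exp(−πζ/√(1−ζ²)) = 33.3%.

33.3%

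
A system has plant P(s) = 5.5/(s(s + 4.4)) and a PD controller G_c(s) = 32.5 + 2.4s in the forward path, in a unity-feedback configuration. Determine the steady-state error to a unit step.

0

The open loop G_c(s)P(s) has a pole at the origin (type 1), so the static position error constant is infinite and e_ss = 1/(1+∞) = 0.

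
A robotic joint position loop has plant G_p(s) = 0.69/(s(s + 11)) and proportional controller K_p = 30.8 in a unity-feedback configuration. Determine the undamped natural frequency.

ω_n = 4.61 rad/s

1 + K_p·G_p(s) = 0 gives s² + 11s + 21.25 = 0.
So ω_n² = 21.25 ⇒ ω_n = 4.61 rad/s, and ζ = 11/(2ω_n) = 1.19.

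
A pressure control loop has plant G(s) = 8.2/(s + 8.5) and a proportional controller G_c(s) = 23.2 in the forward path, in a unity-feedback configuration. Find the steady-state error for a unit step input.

The loop is type 0. Static position error constant K_pos = G_c(0)·G(0) = 23.2·0.9647 = 22.38.
Steady-state error to a unit step: e_ss = 1/(1+K_pos) = 1/23.38 = 0.0428.

0.0428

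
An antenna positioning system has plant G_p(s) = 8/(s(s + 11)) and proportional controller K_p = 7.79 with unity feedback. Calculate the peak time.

T_p = 0.555 s

The closed-loop denominator s² + 11s + 62.32 gives ω_n = √62.32 = 7.894 and ζ = 11/(2ω_n) = 0.6967.
Damped frequency ω_d = ω_n√(1−ζ²) = 5.663 rad/s, so peak time T_p = π/ω_d = 0.555 s.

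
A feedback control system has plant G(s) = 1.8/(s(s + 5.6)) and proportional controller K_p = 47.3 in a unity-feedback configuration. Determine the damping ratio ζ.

The closed-loop denominator is s(s+5.6) + 47.3·1.8 = s² + 5.6s + 85.14.
Matching s² + 2ζω_n s + ω_n²: ω_n = √85.14 = 9.227 rad/s and 2ζω_n = 5.6, so ζ = 5.6/(2·9.227) = 0.303.

ζ = 0.303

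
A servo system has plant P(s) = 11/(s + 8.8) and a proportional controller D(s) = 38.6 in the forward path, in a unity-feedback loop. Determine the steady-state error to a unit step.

The loop is type 0. Static position error constant K_pos = D(0)·P(0) = 38.6·1.25 = 48.25.
Steady-state error to a unit step: e_ss = 1/(1+K_pos) = 1/49.25 = 0.0203.

0.0203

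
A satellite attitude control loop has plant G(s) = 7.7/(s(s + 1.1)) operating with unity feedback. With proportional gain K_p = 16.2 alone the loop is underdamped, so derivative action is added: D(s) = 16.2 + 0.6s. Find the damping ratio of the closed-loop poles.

ζ = 0.256

Forward path: (16.2 + 0.6s)·7.7/(s(s+1.1)). The closed-loop characteristic equation is s² + (1.1 + 7.7·0.6)s + 7.7·16.2 = 0.
That is s² + 5.72s + 124.7 = 0, so ω_n = 11.17 rad/s and ζ = 5.72/(2·11.17) = 0.2561.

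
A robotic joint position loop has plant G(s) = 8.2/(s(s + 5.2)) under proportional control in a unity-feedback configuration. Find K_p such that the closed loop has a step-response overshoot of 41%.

From %OS = 100·exp(−πζ/√(1−ζ²)) = 41%, ζ = −ln(0.41)/√(π²+ln²(0.41)) = 0.273.
Characteristic equation s² + 5.2s + 8.2K_p = 0 gives ζ = 5.2/(2√(8.2K_p)).
Setting ζ = 0.273: √(8.2K_p) = 5.2/(2·0.273) = 9.523, so K_p = 90.69/8.2 = 11.1.

K_p = 11.1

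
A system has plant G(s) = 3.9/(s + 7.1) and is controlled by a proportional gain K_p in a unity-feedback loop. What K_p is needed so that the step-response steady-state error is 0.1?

Steady-state error for a unit step on this type-0 loop is 1/(1 + K_p·G(0)).
G(0) = 0.5493. Require 1/(1 + K_p·0.5493) = 0.1, so 1 + 0.5493·K_p = 10.
K_p = (10 − 1)/0.5493 = 16.4.

K_p = 16.4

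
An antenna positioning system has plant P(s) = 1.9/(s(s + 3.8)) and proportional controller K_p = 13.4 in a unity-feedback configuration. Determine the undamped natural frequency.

ω_n = 5.05 rad/s

With unity feedback the closed-loop characteristic equation is s² + 3.8s + 13.4·1.9 = s² + 3.8s + 25.46 = 0.
So ω_n² = 25.46 ⇒ ω_n = 5.046 rad/s, and ζ = 3.8/(2ω_n) = 0.377.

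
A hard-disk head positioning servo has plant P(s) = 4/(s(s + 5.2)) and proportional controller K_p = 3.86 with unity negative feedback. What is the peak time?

From 1 + K_pP(s) = 0: s² + 5.2s + 15.44 = 0 ⇒ ω_n = 3.929, ζ = 0.6617.
Damped frequency ω_d = ω_n√(1−ζ²) = 2.946 rad/s, so peak time T_p = π/ω_d = 1.07 s.

T_p = 1.07 s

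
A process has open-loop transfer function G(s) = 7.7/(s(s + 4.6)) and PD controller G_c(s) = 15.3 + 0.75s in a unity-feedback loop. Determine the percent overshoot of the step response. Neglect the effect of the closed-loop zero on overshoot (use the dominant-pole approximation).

18.1%

Forward path: (15.3 + 0.75s)·7.7/(s(s+4.6)). The closed-loop characteristic equation is s² + (4.6 + 7.7·0.75)s + 7.7·15.3 = 0.
That is s² + 10.38s + 117.8 = 0, so ω_n = 10.85 rad/s and ζ = 10.38/(2·10.85) = 0.4779.
%OS = 100·exp(−πζ/√(1−ζ²)) = 18.1%.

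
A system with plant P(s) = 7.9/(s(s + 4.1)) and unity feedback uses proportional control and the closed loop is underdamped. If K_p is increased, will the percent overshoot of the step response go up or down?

Characteristic equation s² + 4.1s + K_p·7.9 = 0: raising K_p raises ω_n while 2ζω_n = 4.1 is fixed, so ζ falls and overshoot grows.

increase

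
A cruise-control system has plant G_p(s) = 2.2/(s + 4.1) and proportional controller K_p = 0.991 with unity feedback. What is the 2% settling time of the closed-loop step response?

Closed-loop transfer function: T(s) = K_p·G_p(s)/(1 + K_p·G_p(s)) = 2.18/(s + 4.1 + 2.18) = 2.18/(s + 6.28).
Time constant τ = 1/6.28 = 0.1592 s, so the 2% settling time is about 4τ = 0.637 s.

T_s ≈ 0.637 s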